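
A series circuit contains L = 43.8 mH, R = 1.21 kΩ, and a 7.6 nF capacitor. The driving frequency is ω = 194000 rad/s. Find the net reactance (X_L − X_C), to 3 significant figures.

X_L = ωL = 8500 Ω
X_C = 1/(ωC) = 678 Ω
X = 8500 − 678 = 7820 Ω

7820 Ω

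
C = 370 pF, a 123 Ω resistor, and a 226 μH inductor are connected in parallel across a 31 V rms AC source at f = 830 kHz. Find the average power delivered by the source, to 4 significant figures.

ω = 2πf = 5.215e+06 rad/s
X_L = ωL = 1179 Ω
X_C = 1/(ωC) = 518.3 Ω
Parallel: admittances add. Y = 1/R + 1/(jωL) + jωC
Y = (0.008130 + j0.001081) S
|Y| = 0.008202 S → |Z| = 1/|Y| = 121.9 Ω, ∠Z = −∠Y = -7.574°
I = V/|Z| = 254.3 mA
P = VI cos φ = 31 × 0.2543 × cos(-7.574°) = 7.813 W

7.813 W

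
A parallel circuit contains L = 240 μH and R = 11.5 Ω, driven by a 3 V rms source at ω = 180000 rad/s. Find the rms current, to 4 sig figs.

X_L = ωL = 43.20 Ω
Parallel: admittances add. Y = 1/R + 1/(jωL)
Y = (0.08696 − j0.02315) S
|Y| = 0.08998 S → |Z| = 1/|Y| = 11.11 Ω, ∠Z = −∠Y = 14.91°
I = V/|Z| = 3/11.11 = 270.0 mA

270.0 mA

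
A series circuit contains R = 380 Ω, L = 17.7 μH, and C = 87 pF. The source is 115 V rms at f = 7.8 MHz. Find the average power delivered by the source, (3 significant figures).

ω = 2πf = 4.901e+07 rad/s
X_L = ωL = 867 Ω
X_C = 1/(ωC) = 235 Ω
Net reactance X = X_L − X_C = 633 Ω
Z = 380 + j633 Ω
|Z| = √(380² + 633²) = 738 Ω
∠Z = arctan(633/380) = 59.0°
I = V/|Z| = 156 mA
P = VI cos φ = 115 × 0.156 × cos(59.0°) = 9.22 W

9.22 W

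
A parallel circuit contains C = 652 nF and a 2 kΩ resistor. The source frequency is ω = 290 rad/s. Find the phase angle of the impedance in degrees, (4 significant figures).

-20.71°

X_C = 1/(ωC) = 5289 Ω
Parallel: admittances add. Y = 1/R + jωC
Y = (0.0005000 + j0.0001891) S
|Y| = 0.0005346 S → |Z| = 1/|Y| = 1871 Ω, ∠Z = −∠Y = -20.71°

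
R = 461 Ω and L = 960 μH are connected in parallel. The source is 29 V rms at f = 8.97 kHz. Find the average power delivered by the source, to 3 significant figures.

1.82 W

ω = 2πf = 56360 rad/s
X_L = ωL = 54.1 Ω
Parallel: admittances add. Y = 1/R + 1/(jωL)
Y = (0.00217 − j0.0185) S
|Y| = 0.0186 S → |Z| = 1/|Y| = 53.7 Ω, ∠Z = −∠Y = 83.3°
I = V/|Z| = 540 mA
P = VI cos φ = 29 × 0.540 × cos(83.3°) = 1.82 W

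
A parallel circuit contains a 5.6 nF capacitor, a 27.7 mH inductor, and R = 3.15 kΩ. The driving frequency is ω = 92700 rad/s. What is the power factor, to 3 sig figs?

0.926

X_L = ωL = 2570 Ω
X_C = 1/(ωC) = 1930 Ω
Parallel: admittances add. Y = 1/R + 1/(jωL) + jωC
Y = (0.000317 + j0.000130) S
|Y| = 0.000343 S → |Z| = 1/|Y| = 2920 Ω, ∠Z = −∠Y = -22.2°
cos φ = cos(-22.2°) = 0.926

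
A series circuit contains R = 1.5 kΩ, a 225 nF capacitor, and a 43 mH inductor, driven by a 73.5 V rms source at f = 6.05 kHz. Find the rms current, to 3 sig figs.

34.4 mA

ω = 2πf = 38010 rad/s
X_L = ωL = 1630 Ω
X_C = 1/(ωC) = 117 Ω
Net reactance X = X_L − X_C = 1520 Ω
Z = 1500 + j1520 Ω
|Z| = √(1500² + 1520²) = 2130 Ω
I = V/|Z| = 73.5/2130 = 34.4 mA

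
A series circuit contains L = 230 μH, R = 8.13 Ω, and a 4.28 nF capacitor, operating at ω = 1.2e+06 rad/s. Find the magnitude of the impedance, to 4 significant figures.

81.70 Ω

X_L = ωL = 276.0 Ω
X_C = 1/(ωC) = 194.7 Ω
Net reactance X = X_L − X_C = 81.30 Ω
Z = 8.130 + j81.30 Ω
|Z| = √(8.130² + 81.30²) = 81.70 Ω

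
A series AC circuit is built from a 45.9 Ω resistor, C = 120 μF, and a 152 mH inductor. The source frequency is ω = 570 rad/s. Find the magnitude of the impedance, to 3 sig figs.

85.4 Ω

X_L = ωL = 86.6 Ω
X_C = 1/(ωC) = 14.6 Ω
Net reactance X = X_L − X_C = 72.0 Ω
Z = 45.9 + j72.0 Ω
|Z| = √(45.9² + 72.0²) = 85.4 Ω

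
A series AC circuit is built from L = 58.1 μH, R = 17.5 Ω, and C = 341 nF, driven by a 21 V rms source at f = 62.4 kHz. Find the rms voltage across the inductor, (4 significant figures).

ω = 2πf = 392100 rad/s
X_L = ωL = 22.78 Ω
X_C = 1/(ωC) = 7.480 Ω
Net reactance X = X_L − X_C = 15.30 Ω
Z = 17.50 + j15.30 Ω
|Z| = √(17.50² + 15.30²) = 23.24 Ω
I = V/|Z| = 903.4 mA
V_L = I·|Z_L| = 0.9034 × 22.78 = 20.58 V

20.58 V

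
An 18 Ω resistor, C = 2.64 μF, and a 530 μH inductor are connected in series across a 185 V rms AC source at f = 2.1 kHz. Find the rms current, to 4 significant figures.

ω = 2πf = 13190 rad/s
X_L = ωL = 6.993 Ω
X_C = 1/(ωC) = 28.71 Ω
Net reactance X = X_L − X_C = -21.71 Ω
Z = 18.00 − j21.71 Ω
|Z| = √(18.00² + 21.71²) = 28.20 Ω
I = V/|Z| = 185/28.20 = 6.559 A

6.559 A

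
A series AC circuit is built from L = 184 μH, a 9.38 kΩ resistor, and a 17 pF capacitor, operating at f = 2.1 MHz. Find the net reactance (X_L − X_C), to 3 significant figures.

ω = 2πf = 1.319e+07 rad/s
X_L = ωL = 2430 Ω
X_C = 1/(ωC) = 4460 Ω
X = 2430 − 4460 = -2030 Ω

-2030 Ω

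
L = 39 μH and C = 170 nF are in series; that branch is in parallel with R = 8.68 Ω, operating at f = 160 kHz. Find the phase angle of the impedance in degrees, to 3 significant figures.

14.6°

ω = 2πf = 1.005e+06 rad/s
X_L = ωL = 39.2 Ω
X_C = 1/(ωC) = 5.85 Ω
Branch 1: Z₁ = R = 8.68 Ω
Branch 2 (series LC): Z₂ = j(X_L − X_C) = j33.4 Ω
Parallel: Z = Z₁Z₂/(Z₁+Z₂), |Z| = 8.40 Ω, ∠Z = 14.6°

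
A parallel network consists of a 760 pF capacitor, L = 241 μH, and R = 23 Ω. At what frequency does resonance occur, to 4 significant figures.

ω₀ = 1/√(LC) = 1/√(0.000241 × 7.6e-10) = 2.337e+06 rad/s
f₀ = ω₀/(2π) = 371.9 kHz

371.9 kHz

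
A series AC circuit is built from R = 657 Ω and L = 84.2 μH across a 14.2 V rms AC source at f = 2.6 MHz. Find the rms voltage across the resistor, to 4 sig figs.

6.120 V

ω = 2πf = 1.634e+07 rad/s
X_L = ωL = 1376 Ω
Z = 657.0 + j1376 Ω
|Z| = √(657.0² + 1376²) = 1524 Ω
I = V/|Z| = 9.315 mA
V_R = I·|Z_R| = 0.009315 × 657.0 = 6.120 V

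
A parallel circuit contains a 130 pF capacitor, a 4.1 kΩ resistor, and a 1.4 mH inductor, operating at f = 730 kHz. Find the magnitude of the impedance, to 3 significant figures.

ω = 2πf = 4.587e+06 rad/s
X_L = ωL = 6420 Ω
X_C = 1/(ωC) = 1680 Ω
Parallel: admittances add. Y = 1/R + 1/(jωL) + jωC
Y = (0.000244 + j0.000441) S
|Y| = 0.000504 S → |Z| = 1/|Y| = 1990 Ω, ∠Z = −∠Y = -61.0°

1990 Ω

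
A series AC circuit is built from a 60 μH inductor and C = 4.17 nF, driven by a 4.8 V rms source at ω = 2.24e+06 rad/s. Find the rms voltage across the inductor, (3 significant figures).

23.6 V

X_L = ωL = 134 Ω
X_C = 1/(ωC) = 107 Ω
Net reactance X = X_L − X_C = 27.3 Ω
Z = j27.3 Ω
|Z| = √(0² + 27.3²) = 27.3 Ω
I = V/|Z| = 176 mA
V_L = I·|Z_L| = 0.176 × 134 = 23.6 V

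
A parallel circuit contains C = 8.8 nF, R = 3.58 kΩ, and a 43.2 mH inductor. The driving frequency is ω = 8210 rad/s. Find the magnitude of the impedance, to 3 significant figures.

362 Ω

X_L = ωL = 355 Ω
X_C = 1/(ωC) = 13800 Ω
Parallel: admittances add. Y = 1/R + 1/(jωL) + jωC
Y = (0.000279 − j0.00275) S
|Y| = 0.00276 S → |Z| = 1/|Y| = 362 Ω, ∠Z = −∠Y = 84.2°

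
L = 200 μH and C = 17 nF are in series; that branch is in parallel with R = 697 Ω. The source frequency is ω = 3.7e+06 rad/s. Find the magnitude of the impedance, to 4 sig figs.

502.2 Ω

X_L = ωL = 740.0 Ω
X_C = 1/(ωC) = 15.90 Ω
Branch 1: Z₁ = R = 697.0 Ω
Branch 2 (series LC): Z₂ = j(X_L − X_C) = j724.1 Ω
Parallel: Z = Z₁Z₂/(Z₁+Z₂), |Z| = 502.2 Ω, ∠Z = 43.91°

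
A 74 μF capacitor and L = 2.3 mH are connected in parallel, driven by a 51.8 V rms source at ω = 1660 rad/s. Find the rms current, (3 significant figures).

7.20 A

X_L = ωL = 3.82 Ω
X_C = 1/(ωC) = 8.14 Ω
Parallel: admittances add. Y = 1/(jωL) + jωC
Y = (0 − j0.139) S
|Y| = 0.139 S → |Z| = 1/|Y| = 7.19 Ω, ∠Z = −∠Y = 90.0°
I = V/|Z| = 51.8/7.19 = 7.20 A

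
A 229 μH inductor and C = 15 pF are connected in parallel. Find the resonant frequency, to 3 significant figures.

ω₀ = 1/√(LC) = 1/√(0.000229 × 1.5e-11) = 1.706e+07 rad/s
f₀ = ω₀/(2π) = 2.72 MHz

2.72 MHz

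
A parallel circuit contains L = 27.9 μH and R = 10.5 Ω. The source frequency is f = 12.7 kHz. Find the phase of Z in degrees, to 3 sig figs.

78.0°

ω = 2πf = 79800 rad/s
X_L = ωL = 2.23 Ω
Parallel: admittances add. Y = 1/R + 1/(jωL)
Y = (0.0952 − j0.449) S
|Y| = 0.459 S → |Z| = 1/|Y| = 2.18 Ω, ∠Z = −∠Y = 78.0°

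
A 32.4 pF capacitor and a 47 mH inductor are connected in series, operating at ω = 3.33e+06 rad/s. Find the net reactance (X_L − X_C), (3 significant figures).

X_L = ωL = 157000 Ω
X_C = 1/(ωC) = 9270 Ω
X = 157000 − 9270 = 147000 Ω

147000 Ω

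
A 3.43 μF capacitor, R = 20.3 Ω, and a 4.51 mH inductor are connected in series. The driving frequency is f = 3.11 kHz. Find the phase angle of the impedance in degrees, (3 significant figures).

74.5°

ω = 2πf = 19540 rad/s
X_L = ωL = 88.1 Ω
X_C = 1/(ωC) = 14.9 Ω
Net reactance X = X_L − X_C = 73.2 Ω
Z = 20.3 + j73.2 Ω
|Z| = √(20.3² + 73.2²) = 76.0 Ω
∠Z = arctan(73.2/20.3) = 74.5°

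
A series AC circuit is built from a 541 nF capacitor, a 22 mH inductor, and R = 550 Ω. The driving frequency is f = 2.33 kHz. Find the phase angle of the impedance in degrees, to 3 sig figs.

ω = 2πf = 14640 rad/s
X_L = ωL = 322 Ω
X_C = 1/(ωC) = 126 Ω
Net reactance X = X_L − X_C = 196 Ω
Z = 550 + j196 Ω
|Z| = √(550² + 196²) = 584 Ω
∠Z = arctan(196/550) = 19.6°

19.6°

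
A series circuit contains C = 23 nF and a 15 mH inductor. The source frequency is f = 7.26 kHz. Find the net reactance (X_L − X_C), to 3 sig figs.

-269 Ω

ω = 2πf = 45620 rad/s
X_L = ωL = 684 Ω
X_C = 1/(ωC) = 953 Ω
X = 684 − 953 = -269 Ω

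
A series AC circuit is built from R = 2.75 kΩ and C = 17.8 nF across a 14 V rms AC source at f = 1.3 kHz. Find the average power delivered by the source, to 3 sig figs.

ω = 2πf = 8168 rad/s
X_C = 1/(ωC) = 6880 Ω
Z = 2750 − j6880 Ω
|Z| = √(2750² + 6880²) = 7410 Ω
∠Z = arctan(-6880/2750) = -68.2°
I = V/|Z| = 1.89 mA
P = VI cos φ = 14 × 0.00189 × cos(-68.2°) = 9.82 mW

9.82 mW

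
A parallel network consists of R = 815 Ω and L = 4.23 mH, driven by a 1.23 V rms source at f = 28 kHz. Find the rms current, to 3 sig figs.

2.24 mA

ω = 2πf = 175900 rad/s
X_L = ωL = 744 Ω
Parallel: admittances add. Y = 1/R + 1/(jωL)
Y = (0.00123 − j0.00134) S
|Y| = 0.00182 S → |Z| = 1/|Y| = 550 Ω, ∠Z = −∠Y = 47.6°
I = V/|Z| = 1.23/550 = 2.24 mA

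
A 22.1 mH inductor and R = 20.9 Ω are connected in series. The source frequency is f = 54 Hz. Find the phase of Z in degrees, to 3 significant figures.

19.7°

ω = 2πf = 339.3 rad/s
X_L = ωL = 7.50 Ω
Z = 20.9 + j7.50 Ω
|Z| = √(20.9² + 7.50²) = 22.2 Ω
∠Z = arctan(7.50/20.9) = 19.7°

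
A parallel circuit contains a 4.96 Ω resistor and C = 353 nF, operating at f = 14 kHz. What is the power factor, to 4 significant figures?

ω = 2πf = 87960 rad/s
X_C = 1/(ωC) = 32.20 Ω
Parallel: admittances add. Y = 1/R + jωC
Y = (0.2016 + j0.03105) S
|Y| = 0.2040 S → |Z| = 1/|Y| = 4.902 Ω, ∠Z = −∠Y = -8.756°
cos φ = cos(-8.756°) = 0.9883

0.9883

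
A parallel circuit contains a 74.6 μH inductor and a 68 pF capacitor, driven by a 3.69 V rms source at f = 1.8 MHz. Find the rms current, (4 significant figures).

1.536 mA

ω = 2πf = 1.131e+07 rad/s
X_L = ωL = 843.7 Ω
X_C = 1/(ωC) = 1300 Ω
Parallel: admittances add. Y = 1/(jωL) + jωC
Y = (0 − j0.0004162) S
|Y| = 0.0004162 S → |Z| = 1/|Y| = 2403 Ω, ∠Z = −∠Y = 90.00°
I = V/|Z| = 3.69/2403 = 1.536 mA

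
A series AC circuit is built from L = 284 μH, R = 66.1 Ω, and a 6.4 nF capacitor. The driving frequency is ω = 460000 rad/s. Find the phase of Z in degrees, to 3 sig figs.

X_L = ωL = 131 Ω
X_C = 1/(ωC) = 340 Ω
Net reactance X = X_L − X_C = -209 Ω
Z = 66.1 − j209 Ω
|Z| = √(66.1² + 209²) = 219 Ω
∠Z = arctan(-209/66.1) = -72.5°

-72.5°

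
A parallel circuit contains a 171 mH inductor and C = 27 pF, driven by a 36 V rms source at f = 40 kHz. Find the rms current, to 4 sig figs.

ω = 2πf = 251300 rad/s
X_L = ωL = 42980 Ω
X_C = 1/(ωC) = 147400 Ω
Parallel: admittances add. Y = 1/(jωL) + jωC
Y = (0 − j1.648e-05) S
|Y| = 1.648e-05 S → |Z| = 1/|Y| = 60670 Ω, ∠Z = −∠Y = 90.00°
I = V/|Z| = 36/60670 = 593.4 μA

593.4 μA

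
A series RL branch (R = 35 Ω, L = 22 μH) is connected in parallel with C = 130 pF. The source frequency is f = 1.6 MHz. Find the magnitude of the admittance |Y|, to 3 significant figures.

ω = 2πf = 1.005e+07 rad/s
X_L = ωL = 221 Ω
X_C = 1/(ωC) = 765 Ω
Branch 1 (R+jX_L): Z₁ = 35.0 + j221 Ω, |Z₁| = 224 Ω
Branch 2 (−jX_C): Z₂ = −j765 Ω
Parallel: Z = Z₁Z₂/(Z₁+Z₂), |Z| = 314 Ω, ∠Z = 77.3°
|Y| = 1/|Z| = 3.18 mS

3.18 mS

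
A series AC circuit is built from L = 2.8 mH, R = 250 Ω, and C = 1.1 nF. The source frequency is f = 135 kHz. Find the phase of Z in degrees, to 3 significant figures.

ω = 2πf = 848200 rad/s
X_L = ωL = 2380 Ω
X_C = 1/(ωC) = 1070 Ω
Net reactance X = X_L − X_C = 1300 Ω
Z = 250 + j1300 Ω
|Z| = √(250² + 1300²) = 1330 Ω
∠Z = arctan(1300/250) = 79.1°

79.1°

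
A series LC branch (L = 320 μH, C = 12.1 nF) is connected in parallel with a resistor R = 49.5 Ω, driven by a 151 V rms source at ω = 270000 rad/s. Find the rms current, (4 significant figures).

3.127 A

X_L = ωL = 86.40 Ω
X_C = 1/(ωC) = 306.1 Ω
Branch 1: Z₁ = R = 49.50 Ω
Branch 2 (series LC): Z₂ = j(X_L − X_C) = −j219.7 Ω
Parallel: Z = Z₁Z₂/(Z₁+Z₂), |Z| = 48.29 Ω, ∠Z = -12.70°
I = V/|Z| = 151/48.29 = 3.127 A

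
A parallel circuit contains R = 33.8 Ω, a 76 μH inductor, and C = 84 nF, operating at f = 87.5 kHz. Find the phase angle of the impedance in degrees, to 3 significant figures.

-36.9°

ω = 2πf = 549800 rad/s
X_L = ωL = 41.8 Ω
X_C = 1/(ωC) = 21.7 Ω
Parallel: admittances add. Y = 1/R + 1/(jωL) + jωC
Y = (0.0296 + j0.0222) S
|Y| = 0.0370 S → |Z| = 1/|Y| = 27.0 Ω, ∠Z = −∠Y = -36.9°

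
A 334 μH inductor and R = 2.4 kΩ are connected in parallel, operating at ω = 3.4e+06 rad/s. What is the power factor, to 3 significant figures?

0.428

X_L = ωL = 1140 Ω
Parallel: admittances add. Y = 1/R + 1/(jωL)
Y = (0.000417 − j0.000881) S
|Y| = 0.000974 S → |Z| = 1/|Y| = 1030 Ω, ∠Z = −∠Y = 64.7°
cos φ = cos(64.7°) = 0.428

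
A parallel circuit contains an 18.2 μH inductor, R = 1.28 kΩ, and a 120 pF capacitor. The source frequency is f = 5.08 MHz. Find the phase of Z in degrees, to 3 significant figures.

-69.7°

ω = 2πf = 3.192e+07 rad/s
X_L = ωL = 581 Ω
X_C = 1/(ωC) = 261 Ω
Parallel: admittances add. Y = 1/R + 1/(jωL) + jωC
Y = (0.000781 + j0.00211) S
|Y| = 0.00225 S → |Z| = 1/|Y| = 445 Ω, ∠Z = −∠Y = -69.7°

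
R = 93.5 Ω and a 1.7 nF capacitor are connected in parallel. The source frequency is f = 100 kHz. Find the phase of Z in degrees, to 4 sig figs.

-5.703°

ω = 2πf = 628300 rad/s
X_C = 1/(ωC) = 936.2 Ω
Parallel: admittances add. Y = 1/R + jωC
Y = (0.01070 + j0.001068) S
|Y| = 0.01075 S → |Z| = 1/|Y| = 93.04 Ω, ∠Z = −∠Y = -5.703°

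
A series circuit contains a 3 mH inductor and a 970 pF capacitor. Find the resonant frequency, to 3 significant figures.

93.3 kHz

ω₀ = 1/√(LC) = 1/√(0.003 × 9.7e-10) = 586200 rad/s
f₀ = ω₀/(2π) = 93.3 kHz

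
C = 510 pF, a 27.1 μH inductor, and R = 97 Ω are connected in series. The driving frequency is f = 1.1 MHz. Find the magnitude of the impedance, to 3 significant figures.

137 Ω

ω = 2πf = 6.912e+06 rad/s
X_L = ωL = 187 Ω
X_C = 1/(ωC) = 284 Ω
Net reactance X = X_L − X_C = -96.4 Ω
Z = 97.0 − j96.4 Ω
|Z| = √(97.0² + 96.4²) = 137 Ω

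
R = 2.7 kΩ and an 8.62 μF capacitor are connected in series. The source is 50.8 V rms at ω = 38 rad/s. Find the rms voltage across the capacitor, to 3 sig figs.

38.1 V

X_C = 1/(ωC) = 3050 Ω
Z = 2700 − j3050 Ω
|Z| = √(2700² + 3050²) = 4080 Ω
I = V/|Z| = 12.5 mA
V_C = I·|Z_C| = 0.0125 × 3050 = 38.1 V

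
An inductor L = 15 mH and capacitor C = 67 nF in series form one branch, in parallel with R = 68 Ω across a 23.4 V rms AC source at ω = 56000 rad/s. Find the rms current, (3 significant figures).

X_L = ωL = 840 Ω
X_C = 1/(ωC) = 267 Ω
Branch 1: Z₁ = R = 68.0 Ω
Branch 2 (series LC): Z₂ = j(X_L − X_C) = j573 Ω
Parallel: Z = Z₁Z₂/(Z₁+Z₂), |Z| = 67.5 Ω, ∠Z = 6.76°
I = V/|Z| = 23.4/67.5 = 347 mA

347 mA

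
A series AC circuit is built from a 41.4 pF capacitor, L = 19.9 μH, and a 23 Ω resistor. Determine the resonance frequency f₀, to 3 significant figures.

5.54 MHz

ω₀ = 1/√(LC) = 1/√(1.99e-05 × 4.14e-11) = 3.484e+07 rad/s
f₀ = ω₀/(2π) = 5.54 MHz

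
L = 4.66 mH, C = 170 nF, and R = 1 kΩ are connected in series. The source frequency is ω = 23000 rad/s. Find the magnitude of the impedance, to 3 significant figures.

1010 Ω

X_L = ωL = 107 Ω
X_C = 1/(ωC) = 256 Ω
Net reactance X = X_L − X_C = -149 Ω
Z = 1000 − j149 Ω
|Z| = √(1000² + 149²) = 1010 Ω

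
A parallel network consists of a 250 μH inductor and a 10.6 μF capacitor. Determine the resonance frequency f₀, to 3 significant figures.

ω₀ = 1/√(LC) = 1/√(0.00025 × 1.06e-05) = 19430 rad/s
f₀ = ω₀/(2π) = 3.09 kHz

3.09 kHz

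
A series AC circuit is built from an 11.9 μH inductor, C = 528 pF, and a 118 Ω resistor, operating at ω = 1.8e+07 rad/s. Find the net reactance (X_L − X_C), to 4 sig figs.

109.0 Ω

X_L = ωL = 214.2 Ω
X_C = 1/(ωC) = 105.2 Ω
X = 214.2 − 105.2 = 109.0 Ω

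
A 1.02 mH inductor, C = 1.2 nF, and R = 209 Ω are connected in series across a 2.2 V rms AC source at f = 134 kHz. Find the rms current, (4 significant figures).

8.919 mA

ω = 2πf = 841900 rad/s
X_L = ωL = 858.8 Ω
X_C = 1/(ωC) = 989.8 Ω
Net reactance X = X_L − X_C = -131.0 Ω
Z = 209.0 − j131.0 Ω
|Z| = √(209.0² + 131.0²) = 246.7 Ω
I = V/|Z| = 2.2/246.7 = 8.919 mA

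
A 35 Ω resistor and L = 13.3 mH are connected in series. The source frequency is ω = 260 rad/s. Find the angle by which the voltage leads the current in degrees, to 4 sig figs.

5.643°

X_L = ωL = 3.458 Ω
Z = 35.00 + j3.458 Ω
|Z| = √(35.00² + 3.458²) = 35.17 Ω
∠Z = arctan(3.458/35.00) = 5.643°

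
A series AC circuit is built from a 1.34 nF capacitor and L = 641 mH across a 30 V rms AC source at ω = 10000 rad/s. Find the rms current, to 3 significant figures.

440 μA

X_L = ωL = 6410 Ω
X_C = 1/(ωC) = 74600 Ω
Net reactance X = X_L − X_C = -68200 Ω
Z = − j68200 Ω
|Z| = √(0² + 68200²) = 68200 Ω
I = V/|Z| = 30/68200 = 440 μA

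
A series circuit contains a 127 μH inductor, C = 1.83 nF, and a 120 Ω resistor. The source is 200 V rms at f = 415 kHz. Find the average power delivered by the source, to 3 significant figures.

ω = 2πf = 2.608e+06 rad/s
X_L = ωL = 331 Ω
X_C = 1/(ωC) = 210 Ω
Net reactance X = X_L − X_C = 122 Ω
Z = 120 + j122 Ω
|Z| = √(120² + 122²) = 171 Ω
∠Z = arctan(122/120) = 45.4°
I = V/|Z| = 1.17 A
P = VI cos φ = 200 × 1.17 × cos(45.4°) = 164 W

164 W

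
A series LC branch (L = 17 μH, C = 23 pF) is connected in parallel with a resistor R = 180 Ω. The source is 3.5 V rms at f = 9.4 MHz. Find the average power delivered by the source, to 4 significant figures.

ω = 2πf = 5.906e+07 rad/s
X_L = ωL = 1004 Ω
X_C = 1/(ωC) = 736.1 Ω
Branch 1: Z₁ = R = 180.0 Ω
Branch 2 (series LC): Z₂ = j(X_L − X_C) = j267.9 Ω
Parallel: Z = Z₁Z₂/(Z₁+Z₂), |Z| = 149.4 Ω, ∠Z = 33.90°
I = V/|Z| = 23.43 mA
P = VI cos φ = 3.5 × 0.02343 × cos(33.90°) = 68.06 mW

68.06 mW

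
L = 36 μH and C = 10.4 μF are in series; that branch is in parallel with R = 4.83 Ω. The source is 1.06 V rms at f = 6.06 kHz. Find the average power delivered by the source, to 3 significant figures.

233 mW

ω = 2πf = 38080 rad/s
X_L = ωL = 1.37 Ω
X_C = 1/(ωC) = 2.53 Ω
Branch 1: Z₁ = R = 4.83 Ω
Branch 2 (series LC): Z₂ = j(X_L − X_C) = −j1.15 Ω
Parallel: Z = Z₁Z₂/(Z₁+Z₂), |Z| = 1.12 Ω, ∠Z = -76.6°
I = V/|Z| = 944 mA
P = VI cos φ = 1.06 × 0.944 × cos(-76.6°) = 233 mW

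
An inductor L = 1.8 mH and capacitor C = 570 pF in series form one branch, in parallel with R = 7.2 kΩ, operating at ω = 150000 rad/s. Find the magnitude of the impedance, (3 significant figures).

6090 Ω

X_L = ωL = 270 Ω
X_C = 1/(ωC) = 11700 Ω
Branch 1: Z₁ = R = 7200 Ω
Branch 2 (series LC): Z₂ = j(X_L − X_C) = −j11400 Ω
Parallel: Z = Z₁Z₂/(Z₁+Z₂), |Z| = 6090 Ω, ∠Z = -32.2°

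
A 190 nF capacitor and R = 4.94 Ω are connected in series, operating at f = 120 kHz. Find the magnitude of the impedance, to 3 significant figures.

ω = 2πf = 754000 rad/s
X_C = 1/(ωC) = 6.98 Ω
Z = 4.94 − j6.98 Ω
|Z| = √(4.94² + 6.98²) = 8.55 Ω

8.55 Ω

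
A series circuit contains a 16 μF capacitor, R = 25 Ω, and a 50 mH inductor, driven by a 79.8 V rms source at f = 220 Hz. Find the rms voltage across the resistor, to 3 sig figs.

ω = 2πf = 1382 rad/s
X_L = ωL = 69.1 Ω
X_C = 1/(ωC) = 45.2 Ω
Net reactance X = X_L − X_C = 23.9 Ω
Z = 25.0 + j23.9 Ω
|Z| = √(25.0² + 23.9²) = 34.6 Ω
I = V/|Z| = 2.31 A
V_R = I·|Z_R| = 2.31 × 25.0 = 57.7 V

57.7 V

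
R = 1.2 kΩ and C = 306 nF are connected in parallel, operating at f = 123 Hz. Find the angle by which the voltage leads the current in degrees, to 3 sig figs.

-15.8°

ω = 2πf = 772.8 rad/s
X_C = 1/(ωC) = 4230 Ω
Parallel: admittances add. Y = 1/R + jωC
Y = (0.000833 + j0.000236) S
|Y| = 0.000866 S → |Z| = 1/|Y| = 1150 Ω, ∠Z = −∠Y = -15.8°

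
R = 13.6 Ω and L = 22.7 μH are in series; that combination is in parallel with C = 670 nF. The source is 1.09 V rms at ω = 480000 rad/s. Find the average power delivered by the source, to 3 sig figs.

53.2 mW

X_L = ωL = 10.9 Ω
X_C = 1/(ωC) = 3.11 Ω
Branch 1 (R+jX_L): Z₁ = 13.6 + j10.9 Ω, |Z₁| = 17.4 Ω
Branch 2 (−jX_C): Z₂ = −j3.11 Ω
Parallel: Z = Z₁Z₂/(Z₁+Z₂), |Z| = 3.46 Ω, ∠Z = -81.1°
I = V/|Z| = 315 mA
P = VI cos φ = 1.09 × 0.315 × cos(-81.1°) = 53.2 mW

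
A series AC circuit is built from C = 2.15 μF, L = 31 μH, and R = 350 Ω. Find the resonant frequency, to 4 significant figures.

19.49 kHz

ω₀ = 1/√(LC) = 1/√(3.1e-05 × 2.15e-06) = 122500 rad/s
f₀ = ω₀/(2π) = 19.49 kHz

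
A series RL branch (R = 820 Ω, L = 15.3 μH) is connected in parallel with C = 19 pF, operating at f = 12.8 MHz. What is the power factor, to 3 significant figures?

ω = 2πf = 8.042e+07 rad/s
X_L = ωL = 1230 Ω
X_C = 1/(ωC) = 654 Ω
Branch 1 (R+jX_L): Z₁ = 820 + j1230 Ω, |Z₁| = 1480 Ω
Branch 2 (−jX_C): Z₂ = −j654 Ω
Parallel: Z = Z₁Z₂/(Z₁+Z₂), |Z| = 966 Ω, ∠Z = -68.8°
cos φ = cos(-68.8°) = 0.362

0.362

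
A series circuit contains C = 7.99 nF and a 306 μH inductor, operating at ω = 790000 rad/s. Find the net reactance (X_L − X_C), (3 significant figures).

X_L = ωL = 242 Ω
X_C = 1/(ωC) = 158 Ω
X = 242 − 158 = 83.3 Ω

83.3 Ω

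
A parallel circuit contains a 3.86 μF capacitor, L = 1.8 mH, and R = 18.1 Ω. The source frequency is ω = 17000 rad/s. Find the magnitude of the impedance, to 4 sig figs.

15.55 Ω

X_L = ωL = 30.60 Ω
X_C = 1/(ωC) = 15.24 Ω
Parallel: admittances add. Y = 1/R + 1/(jωL) + jωC
Y = (0.05525 + j0.03294) S
|Y| = 0.06432 S → |Z| = 1/|Y| = 15.55 Ω, ∠Z = −∠Y = -30.80°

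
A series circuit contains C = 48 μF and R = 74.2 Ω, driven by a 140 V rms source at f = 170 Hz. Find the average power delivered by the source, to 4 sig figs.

ω = 2πf = 1068 rad/s
X_C = 1/(ωC) = 19.50 Ω
Z = 74.20 − j19.50 Ω
|Z| = √(74.20² + 19.50²) = 76.72 Ω
∠Z = arctan(-19.50/74.20) = -14.73°
I = V/|Z| = 1.825 A
P = VI cos φ = 140 × 1.825 × cos(-14.73°) = 247.1 W

247.1 W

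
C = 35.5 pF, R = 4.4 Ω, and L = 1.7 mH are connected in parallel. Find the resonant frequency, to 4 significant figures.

ω₀ = 1/√(LC) = 1/√(0.0017 × 3.55e-11) = 4.071e+06 rad/s
f₀ = ω₀/(2π) = 647.9 kHz

647.9 kHz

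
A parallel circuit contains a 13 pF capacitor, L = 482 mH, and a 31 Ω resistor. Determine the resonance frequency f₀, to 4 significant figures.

63.58 kHz

ω₀ = 1/√(LC) = 1/√(0.482 × 1.3e-11) = 399500 rad/s
f₀ = ω₀/(2π) = 63.58 kHz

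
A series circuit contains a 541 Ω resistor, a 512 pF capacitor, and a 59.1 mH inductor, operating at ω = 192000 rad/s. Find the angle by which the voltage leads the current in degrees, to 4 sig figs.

X_L = ωL = 11350 Ω
X_C = 1/(ωC) = 10170 Ω
Net reactance X = X_L − X_C = 1175 Ω
Z = 541.0 + j1175 Ω
|Z| = √(541.0² + 1175²) = 1293 Ω
∠Z = arctan(1175/541.0) = 65.27°

65.27°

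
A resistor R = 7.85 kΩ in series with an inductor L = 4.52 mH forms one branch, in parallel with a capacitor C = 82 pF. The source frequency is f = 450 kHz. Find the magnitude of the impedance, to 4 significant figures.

5603 Ω

ω = 2πf = 2.827e+06 rad/s
X_L = ωL = 12780 Ω
X_C = 1/(ωC) = 4313 Ω
Branch 1 (R+jX_L): Z₁ = 7850 + j12780 Ω, |Z₁| = 15000 Ω
Branch 2 (−jX_C): Z₂ = −j4313 Ω
Parallel: Z = Z₁Z₂/(Z₁+Z₂), |Z| = 5603 Ω, ∠Z = -78.72°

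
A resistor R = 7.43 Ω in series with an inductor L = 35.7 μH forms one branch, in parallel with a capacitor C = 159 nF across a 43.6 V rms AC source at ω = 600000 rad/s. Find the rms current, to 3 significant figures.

X_L = ωL = 21.4 Ω
X_C = 1/(ωC) = 10.5 Ω
Branch 1 (R+jX_L): Z₁ = 7.43 + j21.4 Ω, |Z₁| = 22.7 Ω
Branch 2 (−jX_C): Z₂ = −j10.5 Ω
Parallel: Z = Z₁Z₂/(Z₁+Z₂), |Z| = 18.0 Ω, ∠Z = -74.9°
I = V/|Z| = 43.6/18.0 = 2.43 A

2.43 A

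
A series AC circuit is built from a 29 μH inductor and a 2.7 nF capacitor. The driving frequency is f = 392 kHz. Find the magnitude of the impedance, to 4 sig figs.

78.95 Ω

ω = 2πf = 2.463e+06 rad/s
X_L = ωL = 71.43 Ω
X_C = 1/(ωC) = 150.4 Ω
Net reactance X = X_L − X_C = -78.95 Ω
Z = − j78.95 Ω
|Z| = √(0² + 78.95²) = 78.95 Ω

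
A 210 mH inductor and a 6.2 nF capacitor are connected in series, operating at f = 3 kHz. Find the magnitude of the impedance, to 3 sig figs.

ω = 2πf = 18850 rad/s
X_L = ωL = 3960 Ω
X_C = 1/(ωC) = 8560 Ω
Net reactance X = X_L − X_C = -4600 Ω
Z = − j4600 Ω
|Z| = √(0² + 4600²) = 4600 Ω

4600 Ω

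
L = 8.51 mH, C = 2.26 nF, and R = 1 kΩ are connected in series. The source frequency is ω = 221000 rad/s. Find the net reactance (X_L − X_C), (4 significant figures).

-121.5 Ω

X_L = ωL = 1881 Ω
X_C = 1/(ωC) = 2002 Ω
X = 1881 − 2002 = -121.5 Ω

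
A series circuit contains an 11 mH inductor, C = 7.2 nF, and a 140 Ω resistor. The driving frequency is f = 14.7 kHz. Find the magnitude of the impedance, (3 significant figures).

ω = 2πf = 92360 rad/s
X_L = ωL = 1020 Ω
X_C = 1/(ωC) = 1500 Ω
Net reactance X = X_L − X_C = -488 Ω
Z = 140 − j488 Ω
|Z| = √(140² + 488²) = 507 Ω

507 Ω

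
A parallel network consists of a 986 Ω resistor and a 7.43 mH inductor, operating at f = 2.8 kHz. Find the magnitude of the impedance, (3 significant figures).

130 Ω

ω = 2πf = 17590 rad/s
X_L = ωL = 131 Ω
Parallel: admittances add. Y = 1/R + 1/(jωL)
Y = (0.00101 − j0.00765) S
|Y| = 0.00772 S → |Z| = 1/|Y| = 130 Ω, ∠Z = −∠Y = 82.4°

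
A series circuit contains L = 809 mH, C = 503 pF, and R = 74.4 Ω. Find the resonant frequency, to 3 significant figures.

ω₀ = 1/√(LC) = 1/√(0.809 × 5.03e-10) = 49570 rad/s
f₀ = ω₀/(2π) = 7.89 kHz

7.89 kHz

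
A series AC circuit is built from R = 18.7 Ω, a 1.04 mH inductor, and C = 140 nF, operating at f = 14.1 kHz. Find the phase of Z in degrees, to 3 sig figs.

ω = 2πf = 88590 rad/s
X_L = ωL = 92.1 Ω
X_C = 1/(ωC) = 80.6 Ω
Net reactance X = X_L − X_C = 11.5 Ω
Z = 18.7 + j11.5 Ω
|Z| = √(18.7² + 11.5²) = 22.0 Ω
∠Z = arctan(11.5/18.7) = 31.6°

31.6°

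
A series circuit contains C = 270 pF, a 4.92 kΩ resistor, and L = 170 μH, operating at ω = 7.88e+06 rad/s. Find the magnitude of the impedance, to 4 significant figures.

4996 Ω

X_L = ωL = 1340 Ω
X_C = 1/(ωC) = 470.0 Ω
Net reactance X = X_L − X_C = 869.6 Ω
Z = 4920 + j869.6 Ω
|Z| = √(4920² + 869.6²) = 4996 Ω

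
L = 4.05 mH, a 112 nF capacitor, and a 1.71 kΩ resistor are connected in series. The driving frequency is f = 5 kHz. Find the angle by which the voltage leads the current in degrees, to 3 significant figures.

ω = 2πf = 31420 rad/s
X_L = ωL = 127 Ω
X_C = 1/(ωC) = 284 Ω
Net reactance X = X_L − X_C = -157 Ω
Z = 1710 − j157 Ω
|Z| = √(1710² + 157²) = 1720 Ω
∠Z = arctan(-157/1710) = -5.24°

-5.24°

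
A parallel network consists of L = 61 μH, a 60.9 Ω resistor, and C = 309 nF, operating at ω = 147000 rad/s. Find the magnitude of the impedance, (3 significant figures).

14.7 Ω

X_L = ωL = 8.97 Ω
X_C = 1/(ωC) = 22.0 Ω
Parallel: admittances add. Y = 1/R + 1/(jωL) + jωC
Y = (0.0164 − j0.0661) S
|Y| = 0.0681 S → |Z| = 1/|Y| = 14.7 Ω, ∠Z = −∠Y = 76.0°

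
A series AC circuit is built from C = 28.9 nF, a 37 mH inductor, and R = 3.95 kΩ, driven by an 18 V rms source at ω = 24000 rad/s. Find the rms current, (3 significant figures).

4.51 mA

X_L = ωL = 888 Ω
X_C = 1/(ωC) = 1440 Ω
Net reactance X = X_L − X_C = -554 Ω
Z = 3950 − j554 Ω
|Z| = √(3950² + 554²) = 3990 Ω
I = V/|Z| = 18/3990 = 4.51 mA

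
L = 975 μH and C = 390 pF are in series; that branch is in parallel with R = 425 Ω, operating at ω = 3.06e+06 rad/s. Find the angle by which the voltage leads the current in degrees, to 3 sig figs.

X_L = ωL = 2980 Ω
X_C = 1/(ωC) = 838 Ω
Branch 1: Z₁ = R = 425 Ω
Branch 2 (series LC): Z₂ = j(X_L − X_C) = j2150 Ω
Parallel: Z = Z₁Z₂/(Z₁+Z₂), |Z| = 417 Ω, ∠Z = 11.2°

11.2°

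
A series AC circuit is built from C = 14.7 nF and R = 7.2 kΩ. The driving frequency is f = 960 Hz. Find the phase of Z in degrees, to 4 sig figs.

ω = 2πf = 6032 rad/s
X_C = 1/(ωC) = 11280 Ω
Z = 7200 − j11280 Ω
|Z| = √(7200² + 11280²) = 13380 Ω
∠Z = arctan(-11280/7200) = -57.45°

-57.45°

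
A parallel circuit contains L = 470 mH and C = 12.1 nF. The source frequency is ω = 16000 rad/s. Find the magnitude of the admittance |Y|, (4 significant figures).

X_L = ωL = 7520 Ω
X_C = 1/(ωC) = 5165 Ω
Parallel: admittances add. Y = 1/(jωL) + jωC
Y = (0 + j6.062e-05) S
|Y| = 6.062e-05 S → |Z| = 1/|Y| = 16500 Ω, ∠Z = −∠Y = -90.00°

60.62 μS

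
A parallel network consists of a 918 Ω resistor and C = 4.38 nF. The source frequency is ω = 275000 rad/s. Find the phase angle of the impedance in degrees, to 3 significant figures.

-47.9°

X_C = 1/(ωC) = 830 Ω
Parallel: admittances add. Y = 1/R + jωC
Y = (0.00109 + j0.00120) S
|Y| = 0.00162 S → |Z| = 1/|Y| = 616 Ω, ∠Z = −∠Y = -47.9°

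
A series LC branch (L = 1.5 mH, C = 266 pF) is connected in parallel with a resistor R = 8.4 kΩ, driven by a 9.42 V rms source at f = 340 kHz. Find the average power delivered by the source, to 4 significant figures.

10.56 mW

ω = 2πf = 2.136e+06 rad/s
X_L = ωL = 3204 Ω
X_C = 1/(ωC) = 1760 Ω
Branch 1: Z₁ = R = 8400 Ω
Branch 2 (series LC): Z₂ = j(X_L − X_C) = j1445 Ω
Parallel: Z = Z₁Z₂/(Z₁+Z₂), |Z| = 1424 Ω, ∠Z = 80.24°
I = V/|Z| = 6.616 mA
P = VI cos φ = 9.42 × 0.006616 × cos(80.24°) = 10.56 mW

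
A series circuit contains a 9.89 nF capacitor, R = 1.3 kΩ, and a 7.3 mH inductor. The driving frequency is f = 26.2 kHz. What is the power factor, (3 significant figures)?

ω = 2πf = 164600 rad/s
X_L = ωL = 1200 Ω
X_C = 1/(ωC) = 614 Ω
Net reactance X = X_L − X_C = 588 Ω
Z = 1300 + j588 Ω
|Z| = √(1300² + 588²) = 1430 Ω
∠Z = arctan(588/1300) = 24.3°
cos φ = cos(24.3°) = 0.911

0.911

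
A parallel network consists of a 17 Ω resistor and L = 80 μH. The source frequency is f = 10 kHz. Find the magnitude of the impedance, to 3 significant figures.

4.82 Ω

ω = 2πf = 62830 rad/s
X_L = ωL = 5.03 Ω
Parallel: admittances add. Y = 1/R + 1/(jωL)
Y = (0.0588 − j0.199) S
|Y| = 0.207 S → |Z| = 1/|Y| = 4.82 Ω, ∠Z = −∠Y = 73.5°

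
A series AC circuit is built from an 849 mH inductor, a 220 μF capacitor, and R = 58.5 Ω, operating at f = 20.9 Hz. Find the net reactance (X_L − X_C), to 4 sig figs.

76.88 Ω

ω = 2πf = 131.3 rad/s
X_L = ωL = 111.5 Ω
X_C = 1/(ωC) = 34.61 Ω
X = 111.5 − 34.61 = 76.88 Ω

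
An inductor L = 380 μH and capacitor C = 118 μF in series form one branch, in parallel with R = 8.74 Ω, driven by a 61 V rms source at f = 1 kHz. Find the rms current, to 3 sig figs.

59.1 A

ω = 2πf = 6283 rad/s
X_L = ωL = 2.39 Ω
X_C = 1/(ωC) = 1.35 Ω
Branch 1: Z₁ = R = 8.74 Ω
Branch 2 (series LC): Z₂ = j(X_L − X_C) = j1.04 Ω
Parallel: Z = Z₁Z₂/(Z₁+Z₂), |Z| = 1.03 Ω, ∠Z = 83.2°
I = V/|Z| = 61/1.03 = 59.1 A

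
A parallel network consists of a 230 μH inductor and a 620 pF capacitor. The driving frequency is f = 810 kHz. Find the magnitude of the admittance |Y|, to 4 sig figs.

2.301 mS

ω = 2πf = 5.089e+06 rad/s
X_L = ωL = 1171 Ω
X_C = 1/(ωC) = 316.9 Ω
Parallel: admittances add. Y = 1/(jωL) + jωC
Y = (0 + j0.002301) S
|Y| = 0.002301 S → |Z| = 1/|Y| = 434.6 Ω, ∠Z = −∠Y = -90.00°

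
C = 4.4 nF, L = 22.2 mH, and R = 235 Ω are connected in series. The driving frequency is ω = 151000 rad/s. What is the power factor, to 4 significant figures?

0.1262

X_L = ωL = 3352 Ω
X_C = 1/(ωC) = 1505 Ω
Net reactance X = X_L − X_C = 1847 Ω
Z = 235.0 + j1847 Ω
|Z| = √(235.0² + 1847²) = 1862 Ω
∠Z = arctan(1847/235.0) = 82.75°
cos φ = cos(82.75°) = 0.1262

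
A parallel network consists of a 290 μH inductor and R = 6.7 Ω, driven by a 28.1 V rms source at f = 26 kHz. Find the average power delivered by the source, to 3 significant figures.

118 W

ω = 2πf = 163400 rad/s
X_L = ωL = 47.4 Ω
Parallel: admittances add. Y = 1/R + 1/(jωL)
Y = (0.149 − j0.0211) S
|Y| = 0.151 S → |Z| = 1/|Y| = 6.63 Ω, ∠Z = −∠Y = 8.05°
I = V/|Z| = 4.24 A
P = VI cos φ = 28.1 × 4.24 × cos(8.05°) = 118 W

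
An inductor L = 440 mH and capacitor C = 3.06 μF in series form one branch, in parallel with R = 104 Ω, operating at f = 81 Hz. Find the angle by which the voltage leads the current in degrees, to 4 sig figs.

-13.97°

ω = 2πf = 508.9 rad/s
X_L = ωL = 223.9 Ω
X_C = 1/(ωC) = 642.1 Ω
Branch 1: Z₁ = R = 104.0 Ω
Branch 2 (series LC): Z₂ = j(X_L − X_C) = −j418.2 Ω
Parallel: Z = Z₁Z₂/(Z₁+Z₂), |Z| = 100.9 Ω, ∠Z = -13.97°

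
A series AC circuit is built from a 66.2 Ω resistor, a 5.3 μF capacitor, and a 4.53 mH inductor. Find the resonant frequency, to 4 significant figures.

1.027 kHz

ω₀ = 1/√(LC) = 1/√(0.00453 × 5.3e-06) = 6454 rad/s
f₀ = ω₀/(2π) = 1.027 kHz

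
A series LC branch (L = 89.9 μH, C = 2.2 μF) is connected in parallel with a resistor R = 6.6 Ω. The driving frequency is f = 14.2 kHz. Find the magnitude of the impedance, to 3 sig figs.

2.68 Ω

ω = 2πf = 89220 rad/s
X_L = ωL = 8.02 Ω
X_C = 1/(ωC) = 5.09 Ω
Branch 1: Z₁ = R = 6.60 Ω
Branch 2 (series LC): Z₂ = j(X_L − X_C) = j2.93 Ω
Parallel: Z = Z₁Z₂/(Z₁+Z₂), |Z| = 2.68 Ω, ∠Z = 66.1°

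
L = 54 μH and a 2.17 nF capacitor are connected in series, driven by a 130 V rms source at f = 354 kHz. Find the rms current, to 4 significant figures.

ω = 2πf = 2.224e+06 rad/s
X_L = ωL = 120.1 Ω
X_C = 1/(ωC) = 207.2 Ω
Net reactance X = X_L − X_C = -87.08 Ω
Z = − j87.08 Ω
|Z| = √(0² + 87.08²) = 87.08 Ω
I = V/|Z| = 130/87.08 = 1.493 A

1.493 A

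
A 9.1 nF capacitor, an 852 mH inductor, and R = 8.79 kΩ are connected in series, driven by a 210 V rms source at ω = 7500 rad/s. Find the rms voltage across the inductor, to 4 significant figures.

X_L = ωL = 6390 Ω
X_C = 1/(ωC) = 14650 Ω
Net reactance X = X_L − X_C = -8262 Ω
Z = 8790 − j8262 Ω
|Z| = √(8790² + 8262²) = 12060 Ω
I = V/|Z| = 17.41 mA
V_L = I·|Z_L| = 0.01741 × 6390 = 111.2 V

111.2 V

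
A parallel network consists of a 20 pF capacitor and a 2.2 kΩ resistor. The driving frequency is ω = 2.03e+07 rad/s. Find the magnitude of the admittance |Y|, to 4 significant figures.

609.5 μS

X_C = 1/(ωC) = 2463 Ω
Parallel: admittances add. Y = 1/R + jωC
Y = (0.0004545 + j0.0004060) S
|Y| = 0.0006095 S → |Z| = 1/|Y| = 1641 Ω, ∠Z = −∠Y = -41.77°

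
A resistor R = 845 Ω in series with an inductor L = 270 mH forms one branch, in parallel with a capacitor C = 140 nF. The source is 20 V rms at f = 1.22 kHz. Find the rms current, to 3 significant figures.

ω = 2πf = 7665 rad/s
X_L = ωL = 2070 Ω
X_C = 1/(ωC) = 932 Ω
Branch 1 (R+jX_L): Z₁ = 845 + j2070 Ω, |Z₁| = 2240 Ω
Branch 2 (−jX_C): Z₂ = −j932 Ω
Parallel: Z = Z₁Z₂/(Z₁+Z₂), |Z| = 1470 Ω, ∠Z = -75.6°
I = V/|Z| = 20/1470 = 13.6 mA

13.6 mA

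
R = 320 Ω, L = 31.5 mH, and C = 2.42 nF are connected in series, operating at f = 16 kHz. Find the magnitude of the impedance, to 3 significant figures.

996 Ω

ω = 2πf = 100500 rad/s
X_L = ωL = 3170 Ω
X_C = 1/(ωC) = 4110 Ω
Net reactance X = X_L − X_C = -944 Ω
Z = 320 − j944 Ω
|Z| = √(320² + 944²) = 996 Ω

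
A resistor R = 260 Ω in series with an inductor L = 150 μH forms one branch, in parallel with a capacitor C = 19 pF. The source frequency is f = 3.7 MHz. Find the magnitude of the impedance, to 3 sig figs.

ω = 2πf = 2.325e+07 rad/s
X_L = ωL = 3490 Ω
X_C = 1/(ωC) = 2260 Ω
Branch 1 (R+jX_L): Z₁ = 260 + j3490 Ω, |Z₁| = 3500 Ω
Branch 2 (−jX_C): Z₂ = −j2260 Ω
Parallel: Z = Z₁Z₂/(Z₁+Z₂), |Z| = 6330 Ω, ∠Z = -82.3°

6330 Ω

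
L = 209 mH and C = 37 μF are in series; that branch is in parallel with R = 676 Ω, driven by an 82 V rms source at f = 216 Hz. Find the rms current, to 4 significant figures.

ω = 2πf = 1357 rad/s
X_L = ωL = 283.6 Ω
X_C = 1/(ωC) = 19.91 Ω
Branch 1: Z₁ = R = 676.0 Ω
Branch 2 (series LC): Z₂ = j(X_L − X_C) = j263.7 Ω
Parallel: Z = Z₁Z₂/(Z₁+Z₂), |Z| = 245.7 Ω, ∠Z = 68.69°
I = V/|Z| = 82/245.7 = 333.7 mA

333.7 mA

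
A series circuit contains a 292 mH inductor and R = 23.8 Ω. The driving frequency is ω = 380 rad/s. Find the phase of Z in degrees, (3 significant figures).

77.9°

X_L = ωL = 111 Ω
Z = 23.8 + j111 Ω
|Z| = √(23.8² + 111²) = 113 Ω
∠Z = arctan(111/23.8) = 77.9°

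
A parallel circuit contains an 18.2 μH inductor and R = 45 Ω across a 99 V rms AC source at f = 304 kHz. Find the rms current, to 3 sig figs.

ω = 2πf = 1.91e+06 rad/s
X_L = ωL = 34.8 Ω
Parallel: admittances add. Y = 1/R + 1/(jωL)
Y = (0.0222 − j0.0288) S
|Y| = 0.0363 S → |Z| = 1/|Y| = 27.5 Ω, ∠Z = −∠Y = 52.3°
I = V/|Z| = 99/27.5 = 3.60 A

3.60 A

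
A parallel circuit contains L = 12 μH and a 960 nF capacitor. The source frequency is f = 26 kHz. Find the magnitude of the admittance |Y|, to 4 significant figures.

353.3 mS

ω = 2πf = 163400 rad/s
X_L = ωL = 1.960 Ω
X_C = 1/(ωC) = 6.376 Ω
Parallel: admittances add. Y = 1/(jωL) + jωC
Y = (0 − j0.3533) S
|Y| = 0.3533 S → |Z| = 1/|Y| = 2.831 Ω, ∠Z = −∠Y = 90.00°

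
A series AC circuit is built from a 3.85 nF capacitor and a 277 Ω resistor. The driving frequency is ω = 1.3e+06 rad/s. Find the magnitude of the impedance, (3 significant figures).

342 Ω

X_C = 1/(ωC) = 200 Ω
Z = 277 − j200 Ω
|Z| = √(277² + 200²) = 342 Ω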